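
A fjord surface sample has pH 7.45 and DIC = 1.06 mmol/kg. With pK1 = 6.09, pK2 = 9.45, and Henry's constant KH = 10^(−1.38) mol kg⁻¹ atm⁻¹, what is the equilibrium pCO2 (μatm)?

pCO2 = 1050 μatm

α₀ = 1 / (1 + K1/[H⁺] + K1K2/[H⁺]²) = 1 / (1 + 10^+1.36 + 10^-0.64)
   = 1 / (1 + 22.909 + 0.22909) = 1/24.138 = 0.04143
[CO2*] = α₀ × DIC = 0.04143 × 1.06 = 0.04391 mmol/kg
pCO2 = [CO2*]/KH = 4.391×10^-5 / 4.169×10^-2 = 1050 μatm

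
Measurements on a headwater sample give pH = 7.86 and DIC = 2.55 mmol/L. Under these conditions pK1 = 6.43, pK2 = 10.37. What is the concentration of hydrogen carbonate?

α₁ = 1 / (1 + [H⁺]/K1 + K2/[H⁺]) = 1 / (1 + 10^-1.43 + 10^-2.51)
   = 1 / (1 + 0.037154 + 0.0030903) = 1/1.0402 = 0.9613
[HCO3⁻] = α₁ × DIC = 0.9613 × 2.55 = 2.45 mmol/L

[HCO3⁻] = 2.45 mmol/L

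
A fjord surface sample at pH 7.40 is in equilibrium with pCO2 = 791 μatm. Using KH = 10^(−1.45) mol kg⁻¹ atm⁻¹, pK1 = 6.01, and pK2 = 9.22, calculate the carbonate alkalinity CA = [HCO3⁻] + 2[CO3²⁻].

[CO2*] = KH · pCO2 = 10^(−1.45) × 791×10^-6 = 2.807×10^-5 mol/kg
α₀ = 1/(1 + K1/[H⁺] + K1K2/[H⁺]²) = 1/(1 + 10^+1.39 + 10^-0.43) = 0.03858
DIC = [CO2*]/α₀ = 2.807×10^-5 / 0.03858 = 0.7274 mmol/kg
CA = (α₁ + 2α₂)·DIC = (0.9471 + 2×0.01433) × 0.7274 = 0.710 mmol/kg

CA = 0.710 mmol/kg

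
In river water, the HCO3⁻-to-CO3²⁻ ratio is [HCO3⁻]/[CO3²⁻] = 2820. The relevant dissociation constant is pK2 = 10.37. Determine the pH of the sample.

From K2 = [H⁺][CO3²⁻]/[HCO3⁻]:  pH = pK2 − log₁₀([HCO3⁻]/[CO3²⁻])
log₁₀(2820) = +3.450
pH = 10.37 − (+3.450) = 6.92

pH = 6.92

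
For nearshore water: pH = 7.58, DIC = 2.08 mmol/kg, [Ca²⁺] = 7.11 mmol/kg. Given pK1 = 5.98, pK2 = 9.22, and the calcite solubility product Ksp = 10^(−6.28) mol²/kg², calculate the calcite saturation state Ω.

α₂ = 1 / (1 + [H⁺]/K2 + [H⁺]²/(K1K2)) = 1 / (1 + 10^+1.64 + 10^+0.04)
   = 1 / (1 + 43.652 + 1.0965) = 1/45.748 = 0.02186
[CO3²⁻] = α₂ × DIC = 0.02186 × 2.08 = 0.04547 mmol/kg
Ksp = 10^(−6.28) = 5.248×10^-7
Ω = [Ca²⁺][CO3²⁻]/Ksp = (7.11×10^-3)(4.547×10^-5) / 5.248×10^-7 = 0.616

Ω = 0.616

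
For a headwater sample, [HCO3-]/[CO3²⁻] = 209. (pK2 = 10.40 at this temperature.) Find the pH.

pH = 8.08

From K2 = [H⁺][CO3²⁻]/[HCO3-]:  pH = pK2 − log₁₀([HCO3-]/[CO3²⁻])
log₁₀(209) = +2.320
pH = 10.40 − (+2.320) = 8.08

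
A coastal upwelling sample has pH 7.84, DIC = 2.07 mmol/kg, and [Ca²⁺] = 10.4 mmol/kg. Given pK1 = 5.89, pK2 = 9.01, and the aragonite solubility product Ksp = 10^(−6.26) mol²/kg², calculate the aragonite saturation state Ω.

α₂ = 1 / (1 + [H⁺]/K2 + [H⁺]²/(K1K2)) = 1 / (1 + 10^+1.17 + 10^-0.78)
   = 1 / (1 + 14.791 + 0.16596) = 1/15.957 = 0.06267
[CO3²⁻] = α₂ × DIC = 0.06267 × 2.07 = 0.1297 mmol/kg
Ksp = 10^(−6.26) = 5.495×10^-7
Ω = [Ca²⁺][CO3²⁻]/Ksp = (10.4×10^-3)(1.297×10^-4) / 5.495×10^-7 = 2.45

Ω = 2.45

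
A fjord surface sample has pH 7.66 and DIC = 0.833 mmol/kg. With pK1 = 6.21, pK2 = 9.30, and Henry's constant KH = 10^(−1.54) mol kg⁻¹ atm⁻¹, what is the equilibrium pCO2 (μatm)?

pCO2 = 968 μatm

α₀ = 1 / (1 + K1/[H⁺] + K1K2/[H⁺]²) = 1 / (1 + 10^+1.45 + 10^-0.19)
   = 1 / (1 + 28.184 + 0.64565) = 1/29.829 = 0.03352
[CO2*] = α₀ × DIC = 0.03352 × 0.833 = 0.02793 mmol/kg
pCO2 = [CO2*]/KH = 2.793×10^-5 / 2.884×10^-2 = 968 μatm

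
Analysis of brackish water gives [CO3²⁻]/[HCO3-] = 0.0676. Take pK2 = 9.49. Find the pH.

pH = 8.32

From K2 = [H⁺][CO3²⁻]/[HCO3-]:  pH = pK2 + log₁₀([CO3²⁻]/[HCO3-])
log₁₀(0.0676) = -1.170
pH = 9.49 + (-1.170) = 8.32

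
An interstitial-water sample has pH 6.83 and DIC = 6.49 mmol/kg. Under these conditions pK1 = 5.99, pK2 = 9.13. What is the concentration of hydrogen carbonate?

[HCO3⁻] = 5.65 mmol/kg

α₁ = 1 / (1 + [H⁺]/K1 + K2/[H⁺]) = 1 / (1 + 10^-0.84 + 10^-2.30)
   = 1 / (1 + 0.14454 + 0.0050119) = 1/1.1496 = 0.8699
[HCO3⁻] = α₁ × DIC = 0.8699 × 6.49 = 5.65 mmol/kg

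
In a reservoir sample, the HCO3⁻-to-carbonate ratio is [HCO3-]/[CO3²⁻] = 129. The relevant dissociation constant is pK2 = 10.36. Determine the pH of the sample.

pH = 8.25

From K2 = [H⁺][CO3²⁻]/[HCO3-]:  pH = pK2 − log₁₀([HCO3-]/[CO3²⁻])
log₁₀(129) = +2.111
pH = 10.36 − (+2.111) = 8.25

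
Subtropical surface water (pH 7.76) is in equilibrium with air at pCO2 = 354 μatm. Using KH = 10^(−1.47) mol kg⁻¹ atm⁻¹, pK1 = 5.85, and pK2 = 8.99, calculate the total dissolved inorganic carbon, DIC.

[CO2*] = KH · pCO2 = 10^(−1.47) × 354×10^-6 = 1.200×10^-5 mol/kg
α₀ = 1/(1 + K1/[H⁺] + K1K2/[H⁺]²) = 1/(1 + 10^+1.91 + 10^+0.68) = 0.01149
DIC = [CO2*]/α₀ = 1.200×10^-5 / 0.01149 = 1.04 mmol/kg

DIC = 1.04 mmol/kg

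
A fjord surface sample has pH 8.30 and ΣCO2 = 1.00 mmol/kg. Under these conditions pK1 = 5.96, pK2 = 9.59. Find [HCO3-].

α₁ = 1 / (1 + [H⁺]/K1 + K2/[H⁺]) = 1 / (1 + 10^-2.34 + 10^-1.29)
   = 1 / (1 + 0.0045709 + 0.051286) = 1/1.0559 = 0.9471
[HCO3⁻] = α₁ × DIC = 0.9471 × 1.00 = 0.947 mmol/kg

[HCO3⁻] = 0.947 mmol/kg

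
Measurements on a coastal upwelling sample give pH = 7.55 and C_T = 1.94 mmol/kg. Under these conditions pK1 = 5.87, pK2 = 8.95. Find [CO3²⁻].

α₂ = 1 / (1 + [H⁺]/K2 + [H⁺]²/(K1K2)) = 1 / (1 + 10^+1.40 + 10^-0.28)
   = 1 / (1 + 25.119 + 0.52481) = 1/26.644 = 0.03753
[CO3²⁻] = α₂ × DIC = 0.03753 × 1.94 = 0.0728 mmol/kg

[CO3²⁻] = 0.0728 mmol/kg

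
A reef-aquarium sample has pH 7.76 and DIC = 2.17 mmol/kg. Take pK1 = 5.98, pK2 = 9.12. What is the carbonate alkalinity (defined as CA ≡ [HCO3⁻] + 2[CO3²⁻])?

CA = 2.23 mmol/kg

CA = [HCO3⁻] + 2[CO3²⁻] = (α₁ + 2α₂)·DIC
At pH 7.76: [H⁺]/K1 = 10^-1.78 = 0.016596, K2/[H⁺] = 10^-1.36 = 0.043652
α₁ = 1/(1 + 0.016596 + 0.043652) = 1/1.0602 = 0.9432; α₂ = α₁·K2/[H⁺] = 0.04117
α₁ + 2α₂ = 1.0255
CA = 1.0255 × 2.17 = 2.23 mmol/kg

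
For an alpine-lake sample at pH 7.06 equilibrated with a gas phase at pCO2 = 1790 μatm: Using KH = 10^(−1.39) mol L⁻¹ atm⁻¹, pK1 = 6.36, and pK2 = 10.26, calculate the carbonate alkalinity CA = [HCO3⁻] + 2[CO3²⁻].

[CO2*] = KH · pCO2 = 10^(−1.39) × 1790×10^-6 = 7.292×10^-5 mol/L
α₀ = 1/(1 + K1/[H⁺] + K1K2/[H⁺]²) = 1/(1 + 10^+0.70 + 10^-2.50) = 0.1663
DIC = [CO2*]/α₀ = 7.292×10^-5 / 0.1663 = 0.4386 mmol/L
CA = (α₁ + 2α₂)·DIC = (0.8332 + 2×0.0005257) × 0.4386 = 0.366 mmol/L

CA = 0.366 mmol/L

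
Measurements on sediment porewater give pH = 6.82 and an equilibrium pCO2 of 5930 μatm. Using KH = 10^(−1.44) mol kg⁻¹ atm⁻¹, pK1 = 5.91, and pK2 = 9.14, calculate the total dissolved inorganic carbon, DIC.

[CO2*] = KH · pCO2 = 10^(−1.44) × 5930×10^-6 = 2.153×10^-4 mol/kg
α₀ = 1/(1 + K1/[H⁺] + K1K2/[H⁺]²) = 1/(1 + 10^+0.91 + 10^-1.41) = 0.1091
DIC = [CO2*]/α₀ = 2.153×10^-4 / 0.1091 = 1.97 mmol/kg

DIC = 1.97 mmol/kg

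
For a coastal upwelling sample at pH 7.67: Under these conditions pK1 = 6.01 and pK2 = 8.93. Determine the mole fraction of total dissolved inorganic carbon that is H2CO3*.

α₀ = 0.0203

α₀ = 1 / (1 + K1/[H⁺] + K1K2/[H⁺]²) = 1 / (1 + 10^+1.66 + 10^+0.40)
   = 1 / (1 + 45.709 + 2.5119) = 1/49.221 = 0.02032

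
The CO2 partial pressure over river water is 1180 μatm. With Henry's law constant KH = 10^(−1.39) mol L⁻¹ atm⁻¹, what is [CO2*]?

KH = 10^(−1.39) = 4.074×10^-2 mol L⁻¹ atm⁻¹
[CO2*] = KH · pCO2 = 4.074×10^-2 × 1180×10^-6 atm = 4.81×10^-5 mol/L

[CO2*] = 48.1 μmol/L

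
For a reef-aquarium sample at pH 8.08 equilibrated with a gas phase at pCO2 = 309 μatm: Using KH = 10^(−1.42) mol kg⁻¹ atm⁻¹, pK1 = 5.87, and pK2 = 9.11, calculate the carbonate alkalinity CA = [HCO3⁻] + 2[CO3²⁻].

[CO2*] = KH · pCO2 = 10^(−1.42) × 309×10^-6 = 1.175×10^-5 mol/kg
α₀ = 1/(1 + K1/[H⁺] + K1K2/[H⁺]²) = 1/(1 + 10^+2.21 + 10^+1.18) = 0.005608
DIC = [CO2*]/α₀ = 1.175×10^-5 / 0.005608 = 2.095 mmol/kg
CA = (α₁ + 2α₂)·DIC = (0.9095 + 2×0.08488) × 2.095 = 2.26 mmol/kg

CA = 2.26 mmol/kg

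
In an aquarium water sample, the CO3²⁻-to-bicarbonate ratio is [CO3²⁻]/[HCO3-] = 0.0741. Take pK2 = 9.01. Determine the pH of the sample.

From K2 = [H⁺][CO3²⁻]/[HCO3-]:  pH = pK2 + log₁₀([CO3²⁻]/[HCO3-])
log₁₀(0.0741) = -1.130
pH = 9.01 + (-1.130) = 7.88

pH = 7.88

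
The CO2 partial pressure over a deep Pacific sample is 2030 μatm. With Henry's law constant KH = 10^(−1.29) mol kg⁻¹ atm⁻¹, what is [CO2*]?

[CO2*] = 104 μmol/kg

KH = 10^(−1.29) = 5.129×10^-2 mol kg⁻¹ atm⁻¹
[CO2*] = KH · pCO2 = 5.129×10^-2 × 2030×10^-6 atm = 1.04×10^-4 mol/kg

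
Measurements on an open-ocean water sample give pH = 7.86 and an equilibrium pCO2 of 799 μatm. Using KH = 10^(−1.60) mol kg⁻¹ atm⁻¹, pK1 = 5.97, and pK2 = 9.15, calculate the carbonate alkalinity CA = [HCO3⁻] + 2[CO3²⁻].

CA = 1.72 mmol/kg

[CO2*] = KH · pCO2 = 10^(−1.60) × 799×10^-6 = 2.007×10^-5 mol/kg
α₀ = 1/(1 + K1/[H⁺] + K1K2/[H⁺]²) = 1/(1 + 10^+1.89 + 10^+0.60) = 0.01211
DIC = [CO2*]/α₀ = 2.007×10^-5 / 0.01211 = 1.658 mmol/kg
CA = (α₁ + 2α₂)·DIC = (0.9397 + 2×0.04819) × 1.658 = 1.72 mmol/kg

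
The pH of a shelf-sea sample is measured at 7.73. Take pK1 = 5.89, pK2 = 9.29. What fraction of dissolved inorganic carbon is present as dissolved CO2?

α₀ = 0.0139

α₀ = 1 / (1 + K1/[H⁺] + K1K2/[H⁺]²) = 1 / (1 + 10^+1.84 + 10^+0.28)
   = 1 / (1 + 69.183 + 1.9055) = 1/72.089 = 0.01387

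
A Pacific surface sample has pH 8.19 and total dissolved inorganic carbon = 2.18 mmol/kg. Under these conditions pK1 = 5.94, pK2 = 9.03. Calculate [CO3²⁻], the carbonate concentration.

α₂ = 1 / (1 + [H⁺]/K2 + [H⁺]²/(K1K2)) = 1 / (1 + 10^+0.84 + 10^-1.41)
   = 1 / (1 + 6.9183 + 0.038905) = 1/7.9572 = 0.1257
[CO3²⁻] = α₂ × DIC = 0.1257 × 2.18 = 0.274 mmol/kg

[CO3²⁻] = 0.274 mmol/kg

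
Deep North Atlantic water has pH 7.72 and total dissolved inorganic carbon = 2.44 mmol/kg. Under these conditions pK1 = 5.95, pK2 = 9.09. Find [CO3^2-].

α₂ = 1 / (1 + [H⁺]/K2 + [H⁺]²/(K1K2)) = 1 / (1 + 10^+1.37 + 10^-0.40)
   = 1 / (1 + 23.442 + 0.39811) = 1/24.840 = 0.04026
[CO3²⁻] = α₂ × DIC = 0.04026 × 2.44 = 0.0982 mmol/kg

[CO3²⁻] = 0.0982 mmol/kg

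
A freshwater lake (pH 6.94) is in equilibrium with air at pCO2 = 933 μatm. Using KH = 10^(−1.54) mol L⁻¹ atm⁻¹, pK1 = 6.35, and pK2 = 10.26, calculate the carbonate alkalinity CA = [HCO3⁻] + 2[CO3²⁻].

CA = 0.105 mmol/L

[CO2*] = KH · pCO2 = 10^(−1.54) × 933×10^-6 = 2.691×10^-5 mol/L
α₀ = 1/(1 + K1/[H⁺] + K1K2/[H⁺]²) = 1/(1 + 10^+0.59 + 10^-2.73) = 0.2044
DIC = [CO2*]/α₀ = 2.691×10^-5 / 0.2044 = 0.1316 mmol/L
CA = (α₁ + 2α₂)·DIC = (0.7952 + 2×0.0003806) × 0.1316 = 0.105 mmol/L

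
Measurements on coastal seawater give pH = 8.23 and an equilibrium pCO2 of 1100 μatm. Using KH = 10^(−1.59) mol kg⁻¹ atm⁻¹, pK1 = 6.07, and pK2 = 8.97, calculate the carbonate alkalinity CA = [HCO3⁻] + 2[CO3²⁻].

CA = 5.57 mmol/kg

[CO2*] = KH · pCO2 = 10^(−1.59) × 1100×10^-6 = 2.827×10^-5 mol/kg
α₀ = 1/(1 + K1/[H⁺] + K1K2/[H⁺]²) = 1/(1 + 10^+2.16 + 10^+1.42) = 0.005819
DIC = [CO2*]/α₀ = 2.827×10^-5 / 0.005819 = 4.859 mmol/kg
CA = (α₁ + 2α₂)·DIC = (0.8411 + 2×0.1531) × 4.859 = 5.57 mmol/kg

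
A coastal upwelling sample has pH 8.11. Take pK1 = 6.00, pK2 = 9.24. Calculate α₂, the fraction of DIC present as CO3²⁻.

α₂ = 1 / (1 + [H⁺]/K2 + [H⁺]²/(K1K2)) = 1 / (1 + 10^+1.13 + 10^-0.98)
   = 1 / (1 + 13.490 + 0.10471) = 1/14.594 = 0.06852

α₂ = 0.0685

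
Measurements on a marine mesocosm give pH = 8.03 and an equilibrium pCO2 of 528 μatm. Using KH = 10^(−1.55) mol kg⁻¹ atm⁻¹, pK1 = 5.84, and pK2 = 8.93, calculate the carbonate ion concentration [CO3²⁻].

[CO2*] = KH · pCO2 = 10^(−1.55) × 528×10^-6 = 1.488×10^-5 mol/kg
α₀ = 1/(1 + K1/[H⁺] + K1K2/[H⁺]²) = 1/(1 + 10^+2.19 + 10^+1.29) = 0.005702
DIC = [CO2*]/α₀ = 1.488×10^-5 / 0.005702 = 2.610 mmol/kg
[CO3²⁻] = α₂·DIC; α₂ = 0.1112, so [CO3²⁻] = 0.1112 × 2.610 = 0.290 mmol/kg

[CO3²⁻] = 0.290 mmol/kg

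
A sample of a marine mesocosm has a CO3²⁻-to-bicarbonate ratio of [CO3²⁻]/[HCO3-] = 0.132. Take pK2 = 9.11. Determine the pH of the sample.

From K2 = [H⁺][CO3²⁻]/[HCO3-]:  pH = pK2 + log₁₀([CO3²⁻]/[HCO3-])
log₁₀(0.132) = -0.879
pH = 9.11 + (-0.879) = 8.23

pH = 8.23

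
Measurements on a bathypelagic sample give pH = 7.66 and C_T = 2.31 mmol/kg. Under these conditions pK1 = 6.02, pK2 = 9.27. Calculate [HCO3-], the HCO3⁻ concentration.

α₁ = 1 / (1 + [H⁺]/K1 + K2/[H⁺]) = 1 / (1 + 10^-1.64 + 10^-1.61)
   = 1 / (1 + 0.022909 + 0.024547) = 1/1.0475 = 0.9547
[HCO3⁻] = α₁ × DIC = 0.9547 × 2.31 = 2.21 mmol/kg

[HCO3⁻] = 2.21 mmol/kg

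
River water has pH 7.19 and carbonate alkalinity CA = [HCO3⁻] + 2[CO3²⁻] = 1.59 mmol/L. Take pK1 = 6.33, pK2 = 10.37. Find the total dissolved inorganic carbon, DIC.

DIC = 1.81 mmol/L

CA = [HCO3⁻] + 2[CO3²⁻] = (α₁ + 2α₂)·DIC
At pH 7.19: [H⁺]/K1 = 10^-0.86 = 0.13804, K2/[H⁺] = 10^-3.18 = 0.00066069
α₁ = 1/(1 + 0.13804 + 0.00066069) = 1/1.1387 = 0.8782; α₂ = α₁·K2/[H⁺] = 0.0005802
α₁ + 2α₂ = 0.8794
DIC = CA / (α₁ + 2α₂) = 1.59 / 0.8794 = 1.81 mmol/L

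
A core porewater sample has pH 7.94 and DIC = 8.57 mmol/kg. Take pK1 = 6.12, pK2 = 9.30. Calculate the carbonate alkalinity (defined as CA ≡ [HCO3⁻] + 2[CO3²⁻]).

CA = 8.80 mmol/kg

CA = [HCO3⁻] + 2[CO3²⁻] = (α₁ + 2α₂)·DIC
At pH 7.94: [H⁺]/K1 = 10^-1.82 = 0.015136, K2/[H⁺] = 10^-1.36 = 0.043652
α₁ = 1/(1 + 0.015136 + 0.043652) = 1/1.0588 = 0.9445; α₂ = α₁·K2/[H⁺] = 0.04123
α₁ + 2α₂ = 1.0269
CA = 1.0269 × 8.57 = 8.80 mmol/kg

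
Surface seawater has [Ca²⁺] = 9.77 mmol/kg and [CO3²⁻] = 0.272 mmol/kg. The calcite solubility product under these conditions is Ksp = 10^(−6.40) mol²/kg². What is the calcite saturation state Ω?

Ω = 6.68

Ksp = 10^(−6.40) = 3.981×10^-7
Ω = [Ca²⁺][CO3²⁻]/Ksp = (9.77×10^-3)(0.272×10^-3) / 3.981×10^-7 = 6.68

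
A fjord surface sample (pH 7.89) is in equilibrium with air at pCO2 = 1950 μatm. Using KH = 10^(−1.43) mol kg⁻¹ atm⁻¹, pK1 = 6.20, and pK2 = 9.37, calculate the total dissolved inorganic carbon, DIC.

[CO2*] = KH · pCO2 = 10^(−1.43) × 1950×10^-6 = 7.245×10^-5 mol/kg
α₀ = 1/(1 + K1/[H⁺] + K1K2/[H⁺]²) = 1/(1 + 10^+1.69 + 10^+0.21) = 0.01938
DIC = [CO2*]/α₀ = 7.245×10^-5 / 0.01938 = 3.74 mmol/kg

DIC = 3.74 mmol/kg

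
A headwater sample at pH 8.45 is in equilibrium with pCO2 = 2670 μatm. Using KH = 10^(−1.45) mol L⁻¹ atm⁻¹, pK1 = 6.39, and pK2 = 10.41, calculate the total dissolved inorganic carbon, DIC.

DIC = 11.1 mmol/L

[CO2*] = KH · pCO2 = 10^(−1.45) × 2670×10^-6 = 9.474×10^-5 mol/L
α₀ = 1/(1 + K1/[H⁺] + K1K2/[H⁺]²) = 1/(1 + 10^+2.06 + 10^+0.10) = 0.008542
DIC = [CO2*]/α₀ = 9.474×10^-5 / 0.008542 = 11.1 mmol/L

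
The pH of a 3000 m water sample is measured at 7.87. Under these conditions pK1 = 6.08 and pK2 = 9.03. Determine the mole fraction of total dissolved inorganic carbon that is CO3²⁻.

α₂ = 0.0637

α₂ = 1 / (1 + [H⁺]/K2 + [H⁺]²/(K1K2)) = 1 / (1 + 10^+1.16 + 10^-0.63)
   = 1 / (1 + 14.454 + 0.23442) = 1/15.689 = 0.06374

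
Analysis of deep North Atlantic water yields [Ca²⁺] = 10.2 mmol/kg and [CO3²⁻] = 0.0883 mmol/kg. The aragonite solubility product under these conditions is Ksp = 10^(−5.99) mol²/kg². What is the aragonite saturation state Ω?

Ω = 0.880

Ksp = 10^(−5.99) = 1.023×10^-6
Ω = [Ca²⁺][CO3²⁻]/Ksp = (10.2×10^-3)(0.0883×10^-3) / 1.023×10^-6 = 0.880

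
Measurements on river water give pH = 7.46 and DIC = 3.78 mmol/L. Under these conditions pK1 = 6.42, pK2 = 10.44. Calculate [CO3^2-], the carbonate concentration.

α₂ = 1 / (1 + [H⁺]/K2 + [H⁺]²/(K1K2)) = 1 / (1 + 10^+2.98 + 10^+1.94)
   = 1 / (1 + 954.99 + 87.096) = 1/1043.1 = 0.0009587
[CO3²⁻] = α₂ × DIC = 0.0009587 × 3.78 = 0.00362 mmol/L = 3.62 μmol/L

[CO3²⁻] = 3.62 μmol/L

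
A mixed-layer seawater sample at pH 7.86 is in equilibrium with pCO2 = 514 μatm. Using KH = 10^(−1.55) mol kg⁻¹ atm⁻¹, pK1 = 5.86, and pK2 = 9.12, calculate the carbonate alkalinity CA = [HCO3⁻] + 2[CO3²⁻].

[CO2*] = KH · pCO2 = 10^(−1.55) × 514×10^-6 = 1.449×10^-5 mol/kg
α₀ = 1/(1 + K1/[H⁺] + K1K2/[H⁺]²) = 1/(1 + 10^+2.00 + 10^+0.74) = 0.009390
DIC = [CO2*]/α₀ = 1.449×10^-5 / 0.009390 = 1.543 mmol/kg
CA = (α₁ + 2α₂)·DIC = (0.9390 + 2×0.05160) × 1.543 = 1.61 mmol/kg

CA = 1.61 mmol/kg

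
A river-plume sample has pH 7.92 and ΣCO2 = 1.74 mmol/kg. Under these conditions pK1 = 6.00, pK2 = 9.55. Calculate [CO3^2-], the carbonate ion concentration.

α₂ = 1 / (1 + [H⁺]/K2 + [H⁺]²/(K1K2)) = 1 / (1 + 10^+1.63 + 10^-0.29)
   = 1 / (1 + 42.658 + 0.51286) = 1/44.171 = 0.02264
[CO3²⁻] = α₂ × DIC = 0.02264 × 1.74 = 0.0394 mmol/kg

[CO3²⁻] = 0.0394 mmol/kg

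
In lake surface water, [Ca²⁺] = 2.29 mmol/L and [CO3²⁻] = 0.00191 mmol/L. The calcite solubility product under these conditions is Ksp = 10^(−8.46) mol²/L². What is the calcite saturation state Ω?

Ksp = 10^(−8.46) = 3.467×10^-9
Ω = [Ca²⁺][CO3²⁻]/Ksp = (2.29×10^-3)(0.00191×10^-3) / 3.467×10^-9 = 1.26

Ω = 1.26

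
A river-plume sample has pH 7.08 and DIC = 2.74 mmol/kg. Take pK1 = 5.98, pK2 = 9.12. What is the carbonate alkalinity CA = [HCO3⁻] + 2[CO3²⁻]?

CA = [HCO3⁻] + 2[CO3²⁻] = (α₁ + 2α₂)·DIC
At pH 7.08: [H⁺]/K1 = 10^-1.10 = 0.079433, K2/[H⁺] = 10^-2.04 = 0.0091201
α₁ = 1/(1 + 0.079433 + 0.0091201) = 1/1.0886 = 0.9187; α₂ = α₁·K2/[H⁺] = 0.008378
α₁ + 2α₂ = 0.9354
CA = 0.9354 × 2.74 = 2.56 mmol/kg

CA = 2.56 mmol/kg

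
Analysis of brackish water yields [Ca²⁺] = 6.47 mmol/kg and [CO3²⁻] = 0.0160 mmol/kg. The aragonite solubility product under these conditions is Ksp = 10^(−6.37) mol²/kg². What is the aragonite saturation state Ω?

Ω = 0.243

Ksp = 10^(−6.37) = 4.266×10^-7
Ω = [Ca²⁺][CO3²⁻]/Ksp = (6.47×10^-3)(0.0160×10^-3) / 4.266×10^-7 = 0.243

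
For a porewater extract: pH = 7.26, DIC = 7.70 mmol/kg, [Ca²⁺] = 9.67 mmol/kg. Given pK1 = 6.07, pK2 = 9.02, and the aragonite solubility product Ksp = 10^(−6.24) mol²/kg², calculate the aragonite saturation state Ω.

α₂ = 1 / (1 + [H⁺]/K2 + [H⁺]²/(K1K2)) = 1 / (1 + 10^+1.76 + 10^+0.57)
   = 1 / (1 + 57.544 + 3.7154) = 1/62.259 = 0.01606
[CO3²⁻] = α₂ × DIC = 0.01606 × 7.70 = 0.1237 mmol/kg
Ksp = 10^(−6.24) = 5.754×10^-7
Ω = [Ca²⁺][CO3²⁻]/Ksp = (9.67×10^-3)(1.237×10^-4) / 5.754×10^-7 = 2.08

Ω = 2.08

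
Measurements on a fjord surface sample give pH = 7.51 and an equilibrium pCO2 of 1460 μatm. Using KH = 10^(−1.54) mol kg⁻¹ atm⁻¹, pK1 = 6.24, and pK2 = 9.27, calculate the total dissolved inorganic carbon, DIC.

DIC = 0.840 mmol/kg

[CO2*] = KH · pCO2 = 10^(−1.54) × 1460×10^-6 = 4.211×10^-5 mol/kg
α₀ = 1/(1 + K1/[H⁺] + K1K2/[H⁺]²) = 1/(1 + 10^+1.27 + 10^-0.49) = 0.05014
DIC = [CO2*]/α₀ = 4.211×10^-5 / 0.05014 = 0.840 mmol/kg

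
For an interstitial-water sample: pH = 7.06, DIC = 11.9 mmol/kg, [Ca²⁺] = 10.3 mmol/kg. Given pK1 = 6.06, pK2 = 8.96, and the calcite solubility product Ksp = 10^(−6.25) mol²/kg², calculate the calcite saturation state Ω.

α₂ = 1 / (1 + [H⁺]/K2 + [H⁺]²/(K1K2)) = 1 / (1 + 10^+1.90 + 10^+0.90)
   = 1 / (1 + 79.433 + 7.9433) = 1/88.376 = 0.01132
[CO3²⁻] = α₂ × DIC = 0.01132 × 11.9 = 0.1347 mmol/kg
Ksp = 10^(−6.25) = 5.623×10^-7
Ω = [Ca²⁺][CO3²⁻]/Ksp = (10.3×10^-3)(1.347×10^-4) / 5.623×10^-7 = 2.47

Ω = 2.47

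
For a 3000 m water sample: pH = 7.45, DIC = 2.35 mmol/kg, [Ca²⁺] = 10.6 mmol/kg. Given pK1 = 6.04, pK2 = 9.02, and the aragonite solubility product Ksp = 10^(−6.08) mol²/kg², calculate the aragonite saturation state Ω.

α₂ = 1 / (1 + [H⁺]/K2 + [H⁺]²/(K1K2)) = 1 / (1 + 10^+1.57 + 10^+0.16)
   = 1 / (1 + 37.154 + 1.4454) = 1/39.599 = 0.02525
[CO3²⁻] = α₂ × DIC = 0.02525 × 2.35 = 0.05934 mmol/kg
Ksp = 10^(−6.08) = 8.318×10^-7
Ω = [Ca²⁺][CO3²⁻]/Ksp = (10.6×10^-3)(5.934×10^-5) / 8.318×10^-7 = 0.756

Ω = 0.756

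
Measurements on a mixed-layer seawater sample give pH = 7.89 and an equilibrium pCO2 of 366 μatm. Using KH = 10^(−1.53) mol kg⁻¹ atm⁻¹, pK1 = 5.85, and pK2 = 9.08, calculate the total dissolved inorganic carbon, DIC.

DIC = 1.27 mmol/kg

[CO2*] = KH · pCO2 = 10^(−1.53) × 366×10^-6 = 1.080×10^-5 mol/kg
α₀ = 1/(1 + K1/[H⁺] + K1K2/[H⁺]²) = 1/(1 + 10^+2.04 + 10^+0.85) = 0.008494
DIC = [CO2*]/α₀ = 1.080×10^-5 / 0.008494 = 1.27 mmol/kg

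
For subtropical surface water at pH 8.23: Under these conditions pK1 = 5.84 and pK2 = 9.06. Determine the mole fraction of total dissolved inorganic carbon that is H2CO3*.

α₀ = 1 / (1 + K1/[H⁺] + K1K2/[H⁺]²) = 1 / (1 + 10^+2.39 + 10^+1.56)
   = 1 / (1 + 245.47 + 36.308) = 1/282.78 = 0.003536

α₀ = 0.00354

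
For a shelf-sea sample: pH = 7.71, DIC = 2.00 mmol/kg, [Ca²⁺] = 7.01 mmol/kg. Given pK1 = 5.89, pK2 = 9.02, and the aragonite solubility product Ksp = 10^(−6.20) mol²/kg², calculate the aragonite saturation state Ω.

α₂ = 1 / (1 + [H⁺]/K2 + [H⁺]²/(K1K2)) = 1 / (1 + 10^+1.31 + 10^-0.51)
   = 1 / (1 + 20.417 + 0.30903) = 1/21.726 = 0.04603
[CO3²⁻] = α₂ × DIC = 0.04603 × 2.00 = 0.09205 mmol/kg
Ksp = 10^(−6.20) = 6.310×10^-7
Ω = [Ca²⁺][CO3²⁻]/Ksp = (7.01×10^-3)(9.205×10^-5) / 6.310×10^-7 = 1.02

Ω = 1.02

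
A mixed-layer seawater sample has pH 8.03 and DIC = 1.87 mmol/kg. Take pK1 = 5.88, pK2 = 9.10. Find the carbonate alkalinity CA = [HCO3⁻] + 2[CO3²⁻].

CA = 2.00 mmol/kg

CA = [HCO3⁻] + 2[CO3²⁻] = (α₁ + 2α₂)·DIC
At pH 8.03: [H⁺]/K1 = 10^-2.15 = 0.0070795, K2/[H⁺] = 10^-1.07 = 0.085114
α₁ = 1/(1 + 0.0070795 + 0.085114) = 1/1.0922 = 0.9156; α₂ = α₁·K2/[H⁺] = 0.07793
α₁ + 2α₂ = 1.0714
CA = 1.0714 × 1.87 = 2.00 mmol/kg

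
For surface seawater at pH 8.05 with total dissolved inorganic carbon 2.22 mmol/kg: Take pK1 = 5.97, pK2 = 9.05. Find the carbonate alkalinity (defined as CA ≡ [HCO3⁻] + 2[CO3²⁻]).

CA = [HCO3⁻] + 2[CO3²⁻] = (α₁ + 2α₂)·DIC
At pH 8.05: [H⁺]/K1 = 10^-2.08 = 0.0083176, K2/[H⁺] = 10^-1.00 = 0.10000
α₁ = 1/(1 + 0.0083176 + 0.10000) = 1/1.1083 = 0.9023; α₂ = α₁·K2/[H⁺] = 0.09023
α₁ + 2α₂ = 1.0827
CA = 1.0827 × 2.22 = 2.40 mmol/kg

CA = 2.40 mmol/kg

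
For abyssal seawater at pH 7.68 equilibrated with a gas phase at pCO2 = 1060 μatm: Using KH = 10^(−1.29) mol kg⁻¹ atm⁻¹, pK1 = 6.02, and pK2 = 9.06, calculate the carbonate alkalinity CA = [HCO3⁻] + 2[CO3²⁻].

CA = 2.69 mmol/kg

[CO2*] = KH · pCO2 = 10^(−1.29) × 1060×10^-6 = 5.436×10^-5 mol/kg
α₀ = 1/(1 + K1/[H⁺] + K1K2/[H⁺]²) = 1/(1 + 10^+1.66 + 10^+0.28) = 0.02057
DIC = [CO2*]/α₀ = 5.436×10^-5 / 0.02057 = 2.643 mmol/kg
CA = (α₁ + 2α₂)·DIC = (0.9402 + 2×0.03920) × 2.643 = 2.69 mmol/kg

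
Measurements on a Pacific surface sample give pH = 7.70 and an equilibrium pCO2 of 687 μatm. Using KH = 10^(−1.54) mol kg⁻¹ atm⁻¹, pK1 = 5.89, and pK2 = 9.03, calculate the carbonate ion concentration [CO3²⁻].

[CO3²⁻] = 0.0598 mmol/kg

[CO2*] = KH · pCO2 = 10^(−1.54) × 687×10^-6 = 1.981×10^-5 mol/kg
α₀ = 1/(1 + K1/[H⁺] + K1K2/[H⁺]²) = 1/(1 + 10^+1.81 + 10^+0.48) = 0.01458
DIC = [CO2*]/α₀ = 1.981×10^-5 / 0.01458 = 1.359 mmol/kg
[CO3²⁻] = α₂·DIC; α₂ = 0.04403, so [CO3²⁻] = 0.04403 × 1.359 = 0.0598 mmol/kg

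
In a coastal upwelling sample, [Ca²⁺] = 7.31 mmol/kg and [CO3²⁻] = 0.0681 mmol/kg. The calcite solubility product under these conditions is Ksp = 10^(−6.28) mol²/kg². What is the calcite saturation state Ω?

Ω = 0.949

Ksp = 10^(−6.28) = 5.248×10^-7
Ω = [Ca²⁺][CO3²⁻]/Ksp = (7.31×10^-3)(0.0681×10^-3) / 5.248×10^-7 = 0.949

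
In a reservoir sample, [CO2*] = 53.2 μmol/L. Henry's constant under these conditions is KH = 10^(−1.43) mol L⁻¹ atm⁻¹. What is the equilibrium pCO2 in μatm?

KH = 10^(−1.43) = 3.715×10^-2 mol L⁻¹ atm⁻¹
pCO2 = [CO2*]/KH = 53.2×10^-6 / 3.715×10^-2 = 1.43×10^-3 atm = 1430 μatm

pCO2 = 1430 μatm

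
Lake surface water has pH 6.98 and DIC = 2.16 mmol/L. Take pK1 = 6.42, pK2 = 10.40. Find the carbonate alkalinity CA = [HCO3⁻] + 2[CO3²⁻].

CA = [HCO3⁻] + 2[CO3²⁻] = (α₁ + 2α₂)·DIC
At pH 6.98: [H⁺]/K1 = 10^-0.56 = 0.27542, K2/[H⁺] = 10^-3.42 = 0.00038019
α₁ = 1/(1 + 0.27542 + 0.00038019) = 1/1.2758 = 0.7838; α₂ = α₁·K2/[H⁺] = 0.0002980
α₁ + 2α₂ = 0.7844
CA = 0.7844 × 2.16 = 1.69 mmol/L

CA = 1.69 mmol/L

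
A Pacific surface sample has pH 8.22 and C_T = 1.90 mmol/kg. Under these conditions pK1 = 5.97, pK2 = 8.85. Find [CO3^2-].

α₂ = 1 / (1 + [H⁺]/K2 + [H⁺]²/(K1K2)) = 1 / (1 + 10^+0.63 + 10^-1.62)
   = 1 / (1 + 4.2658 + 0.023988) = 1/5.2898 = 0.1890
[CO3²⁻] = α₂ × DIC = 0.1890 × 1.90 = 0.359 mmol/kg

[CO3²⁻] = 0.359 mmol/kg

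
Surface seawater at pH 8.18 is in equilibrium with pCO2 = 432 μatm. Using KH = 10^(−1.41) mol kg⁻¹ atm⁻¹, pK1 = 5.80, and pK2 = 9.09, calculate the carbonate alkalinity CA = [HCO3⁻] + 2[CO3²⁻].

[CO2*] = KH · pCO2 = 10^(−1.41) × 432×10^-6 = 1.681×10^-5 mol/kg
α₀ = 1/(1 + K1/[H⁺] + K1K2/[H⁺]²) = 1/(1 + 10^+2.38 + 10^+1.47) = 0.003698
DIC = [CO2*]/α₀ = 1.681×10^-5 / 0.003698 = 4.544 mmol/kg
CA = (α₁ + 2α₂)·DIC = (0.8872 + 2×0.1091) × 4.544 = 5.02 mmol/kg

CA = 5.02 mmol/kg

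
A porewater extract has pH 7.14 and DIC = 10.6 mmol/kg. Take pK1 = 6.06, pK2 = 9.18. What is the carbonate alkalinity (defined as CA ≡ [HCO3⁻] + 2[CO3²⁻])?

CA = [HCO3⁻] + 2[CO3²⁻] = (α₁ + 2α₂)·DIC
At pH 7.14: [H⁺]/K1 = 10^-1.08 = 0.083176, K2/[H⁺] = 10^-2.04 = 0.0091201
α₁ = 1/(1 + 0.083176 + 0.0091201) = 1/1.0923 = 0.9155; α₂ = α₁·K2/[H⁺] = 0.008349
α₁ + 2α₂ = 0.9322
CA = 0.9322 × 10.6 = 9.88 mmol/kg

CA = 9.88 mmol/kg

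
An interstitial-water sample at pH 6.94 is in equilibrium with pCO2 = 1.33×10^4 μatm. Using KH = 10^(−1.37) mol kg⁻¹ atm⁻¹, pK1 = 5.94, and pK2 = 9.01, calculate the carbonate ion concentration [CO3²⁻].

[CO3²⁻] = 0.0483 mmol/kg

[CO2*] = KH · pCO2 = 10^(−1.37) × 1.33×10^4×10^-6 = 5.674×10^-4 mol/kg
α₀ = 1/(1 + K1/[H⁺] + K1K2/[H⁺]²) = 1/(1 + 10^+1.00 + 10^-1.07) = 0.09021
DIC = [CO2*]/α₀ = 5.674×10^-4 / 0.09021 = 6.289 mmol/kg
[CO3²⁻] = α₂·DIC; α₂ = 0.007678, so [CO3²⁻] = 0.007678 × 6.289 = 0.0483 mmol/kg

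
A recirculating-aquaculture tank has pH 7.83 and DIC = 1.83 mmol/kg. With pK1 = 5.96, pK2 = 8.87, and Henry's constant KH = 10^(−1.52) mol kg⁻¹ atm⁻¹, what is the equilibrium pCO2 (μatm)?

α₀ = 1 / (1 + K1/[H⁺] + K1K2/[H⁺]²) = 1 / (1 + 10^+1.87 + 10^+0.83)
   = 1 / (1 + 74.131 + 6.7608) = 1/81.892 = 0.01221
[CO2*] = α₀ × DIC = 0.01221 × 1.83 = 0.02235 mmol/kg
pCO2 = [CO2*]/KH = 2.235×10^-5 / 3.020×10^-2 = 740 μatm

pCO2 = 740 μatm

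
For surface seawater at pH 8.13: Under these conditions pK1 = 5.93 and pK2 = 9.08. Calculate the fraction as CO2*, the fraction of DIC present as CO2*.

α₀ = 0.00564

α₀ = 1 / (1 + K1/[H⁺] + K1K2/[H⁺]²) = 1 / (1 + 10^+2.20 + 10^+1.25)
   = 1 / (1 + 158.49 + 17.783) = 1/177.27 = 0.005641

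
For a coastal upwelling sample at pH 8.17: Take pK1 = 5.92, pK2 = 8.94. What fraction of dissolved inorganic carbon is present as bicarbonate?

α₁ = 0.851

α₁ = 1 / (1 + [H⁺]/K1 + K2/[H⁺]) = 1 / (1 + 10^-2.25 + 10^-0.77)
   = 1 / (1 + 0.0056234 + 0.16982) = 1/1.1754 = 0.8507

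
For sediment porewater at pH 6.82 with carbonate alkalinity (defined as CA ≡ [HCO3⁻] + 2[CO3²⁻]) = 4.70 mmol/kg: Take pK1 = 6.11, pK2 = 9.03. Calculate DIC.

DIC = 5.58 mmol/kg

CA = [HCO3⁻] + 2[CO3²⁻] = (α₁ + 2α₂)·DIC
At pH 6.82: [H⁺]/K1 = 10^-0.71 = 0.19498, K2/[H⁺] = 10^-2.21 = 0.0061660
α₁ = 1/(1 + 0.19498 + 0.0061660) = 1/1.2012 = 0.8325; α₂ = α₁·K2/[H⁺] = 0.005133
α₁ + 2α₂ = 0.8428
DIC = CA / (α₁ + 2α₂) = 4.70 / 0.8428 = 5.58 mmol/kg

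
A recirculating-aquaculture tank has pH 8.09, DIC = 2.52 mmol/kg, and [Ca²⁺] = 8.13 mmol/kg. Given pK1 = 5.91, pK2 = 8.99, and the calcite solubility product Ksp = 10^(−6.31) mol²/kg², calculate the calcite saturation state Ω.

Ω = 4.65

α₂ = 1 / (1 + [H⁺]/K2 + [H⁺]²/(K1K2)) = 1 / (1 + 10^+0.90 + 10^-1.28)
   = 1 / (1 + 7.9433 + 0.052481) = 1/8.9958 = 0.1112
[CO3²⁻] = α₂ × DIC = 0.1112 × 2.52 = 0.2801 mmol/kg
Ksp = 10^(−6.31) = 4.898×10^-7
Ω = [Ca²⁺][CO3²⁻]/Ksp = (8.13×10^-3)(2.801×10^-4) / 4.898×10^-7 = 4.65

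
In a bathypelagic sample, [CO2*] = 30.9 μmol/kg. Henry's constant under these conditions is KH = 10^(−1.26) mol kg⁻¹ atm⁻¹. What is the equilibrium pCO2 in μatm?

pCO2 = 562 μatm

KH = 10^(−1.26) = 5.495×10^-2 mol kg⁻¹ atm⁻¹
pCO2 = [CO2*]/KH = 30.9×10^-6 / 5.495×10^-2 = 5.62×10^-4 atm = 562 μatm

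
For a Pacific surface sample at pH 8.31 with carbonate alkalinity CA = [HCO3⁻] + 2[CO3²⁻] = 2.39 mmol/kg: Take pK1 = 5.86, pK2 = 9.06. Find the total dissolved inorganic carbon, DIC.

CA = [HCO3⁻] + 2[CO3²⁻] = (α₁ + 2α₂)·DIC
At pH 8.31: [H⁺]/K1 = 10^-2.45 = 0.0035481, K2/[H⁺] = 10^-0.75 = 0.17783
α₁ = 1/(1 + 0.0035481 + 0.17783) = 1/1.1814 = 0.8465; α₂ = α₁·K2/[H⁺] = 0.1505
α₁ + 2α₂ = 1.1475
DIC = CA / (α₁ + 2α₂) = 2.39 / 1.1475 = 2.08 mmol/kg

DIC = 2.08 mmol/kg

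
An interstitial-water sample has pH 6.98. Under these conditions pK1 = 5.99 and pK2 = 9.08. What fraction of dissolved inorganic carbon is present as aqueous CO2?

α₀ = 1 / (1 + K1/[H⁺] + K1K2/[H⁺]²) = 1 / (1 + 10^+0.99 + 10^-1.11)
   = 1 / (1 + 9.7724 + 0.077625) = 1/10.850 = 0.09217

α₀ = 0.0922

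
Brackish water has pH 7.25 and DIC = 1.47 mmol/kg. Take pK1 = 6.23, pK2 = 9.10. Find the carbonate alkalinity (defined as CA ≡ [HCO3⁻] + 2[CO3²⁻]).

CA = [HCO3⁻] + 2[CO3²⁻] = (α₁ + 2α₂)·DIC
At pH 7.25: [H⁺]/K1 = 10^-1.02 = 0.095499, K2/[H⁺] = 10^-1.85 = 0.014125
α₁ = 1/(1 + 0.095499 + 0.014125) = 1/1.1096 = 0.9012; α₂ = α₁·K2/[H⁺] = 0.01273
α₁ + 2α₂ = 0.9267
CA = 0.9267 × 1.47 = 1.36 mmol/kg

CA = 1.36 mmol/kg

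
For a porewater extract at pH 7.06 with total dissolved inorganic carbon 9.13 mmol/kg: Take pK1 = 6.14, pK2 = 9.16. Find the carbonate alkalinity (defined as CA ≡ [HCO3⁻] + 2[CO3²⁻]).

CA = [HCO3⁻] + 2[CO3²⁻] = (α₁ + 2α₂)·DIC
At pH 7.06: [H⁺]/K1 = 10^-0.92 = 0.12023, K2/[H⁺] = 10^-2.10 = 0.0079433
α₁ = 1/(1 + 0.12023 + 0.0079433) = 1/1.1282 = 0.8864; α₂ = α₁·K2/[H⁺] = 0.007041
α₁ + 2α₂ = 0.9005
CA = 0.9005 × 9.13 = 8.22 mmol/kg

CA = 8.22 mmol/kg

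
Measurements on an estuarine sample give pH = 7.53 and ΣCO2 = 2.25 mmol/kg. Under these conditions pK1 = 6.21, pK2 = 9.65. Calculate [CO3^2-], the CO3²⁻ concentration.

[CO3²⁻] = 16.2 μmol/kg

α₂ = 1 / (1 + [H⁺]/K2 + [H⁺]²/(K1K2)) = 1 / (1 + 10^+2.12 + 10^+0.80)
   = 1 / (1 + 131.83 + 6.3096) = 1/139.14 = 0.007187
[CO3²⁻] = α₂ × DIC = 0.007187 × 2.25 = 0.0162 mmol/kg = 16.2 μmol/kg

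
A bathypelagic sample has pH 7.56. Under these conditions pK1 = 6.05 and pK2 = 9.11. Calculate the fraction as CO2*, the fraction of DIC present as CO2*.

α₀ = 0.0292

α₀ = 1 / (1 + K1/[H⁺] + K1K2/[H⁺]²) = 1 / (1 + 10^+1.51 + 10^-0.04)
   = 1 / (1 + 32.359 + 0.91201) = 1/34.271 = 0.02918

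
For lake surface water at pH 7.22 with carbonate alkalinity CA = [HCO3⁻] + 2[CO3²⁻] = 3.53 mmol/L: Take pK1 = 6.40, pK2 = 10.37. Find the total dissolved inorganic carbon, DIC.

DIC = 4.06 mmol/L

CA = [HCO3⁻] + 2[CO3²⁻] = (α₁ + 2α₂)·DIC
At pH 7.22: [H⁺]/K1 = 10^-0.82 = 0.15136, K2/[H⁺] = 10^-3.15 = 0.00070795
α₁ = 1/(1 + 0.15136 + 0.00070795) = 1/1.1521 = 0.8680; α₂ = α₁·K2/[H⁺] = 0.0006145
α₁ + 2α₂ = 0.8692
DIC = CA / (α₁ + 2α₂) = 3.53 / 0.8692 = 4.06 mmol/L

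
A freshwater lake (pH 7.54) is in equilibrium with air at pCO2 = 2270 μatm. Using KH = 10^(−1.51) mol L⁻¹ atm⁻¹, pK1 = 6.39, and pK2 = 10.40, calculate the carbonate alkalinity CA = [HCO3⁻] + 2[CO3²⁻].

CA = 0.994 mmol/L

[CO2*] = KH · pCO2 = 10^(−1.51) × 2270×10^-6 = 7.015×10^-5 mol/L
α₀ = 1/(1 + K1/[H⁺] + K1K2/[H⁺]²) = 1/(1 + 10^+1.15 + 10^-1.71) = 0.06603
DIC = [CO2*]/α₀ = 7.015×10^-5 / 0.06603 = 1.062 mmol/L
CA = (α₁ + 2α₂)·DIC = (0.9327 + 2×0.001287) × 1.062 = 0.994 mmol/L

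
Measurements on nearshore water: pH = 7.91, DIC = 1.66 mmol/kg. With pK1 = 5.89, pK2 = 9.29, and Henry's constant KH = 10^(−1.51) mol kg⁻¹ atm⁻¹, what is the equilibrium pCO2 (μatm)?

pCO2 = 488 μatm

α₀ = 1 / (1 + K1/[H⁺] + K1K2/[H⁺]²) = 1 / (1 + 10^+2.02 + 10^+0.64)
   = 1 / (1 + 104.71 + 4.3652) = 1/110.08 = 0.009084
[CO2*] = α₀ × DIC = 0.009084 × 1.66 = 0.01508 mmol/kg = 15.08 μmol/kg
pCO2 = [CO2*]/KH = 1.508×10^-5 / 3.090×10^-2 = 488 μatm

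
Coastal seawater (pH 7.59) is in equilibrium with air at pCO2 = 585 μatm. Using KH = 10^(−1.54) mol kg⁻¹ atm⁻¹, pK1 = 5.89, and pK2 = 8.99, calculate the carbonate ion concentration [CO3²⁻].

[CO3²⁻] = 0.0337 mmol/kg

[CO2*] = KH · pCO2 = 10^(−1.54) × 585×10^-6 = 1.687×10^-5 mol/kg
α₀ = 1/(1 + K1/[H⁺] + K1K2/[H⁺]²) = 1/(1 + 10^+1.70 + 10^+0.30) = 0.01883
DIC = [CO2*]/α₀ = 1.687×10^-5 / 0.01883 = 0.8961 mmol/kg
[CO3²⁻] = α₂·DIC; α₂ = 0.03757, so [CO3²⁻] = 0.03757 × 0.8961 = 0.0337 mmol/kg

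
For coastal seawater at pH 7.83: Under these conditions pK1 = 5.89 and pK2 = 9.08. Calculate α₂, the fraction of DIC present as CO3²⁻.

α₂ = 0.0527

α₂ = 1 / (1 + [H⁺]/K2 + [H⁺]²/(K1K2)) = 1 / (1 + 10^+1.25 + 10^-0.69)
   = 1 / (1 + 17.783 + 0.20417) = 1/18.987 = 0.05267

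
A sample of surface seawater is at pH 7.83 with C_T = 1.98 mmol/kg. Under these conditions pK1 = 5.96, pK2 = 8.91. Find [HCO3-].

[HCO3⁻] = 1.81 mmol/kg

α₁ = 1 / (1 + [H⁺]/K1 + K2/[H⁺]) = 1 / (1 + 10^-1.87 + 10^-1.08)
   = 1 / (1 + 0.013490 + 0.083176) = 1/1.0967 = 0.9119
[HCO3⁻] = α₁ × DIC = 0.9119 × 1.98 = 1.81 mmol/kg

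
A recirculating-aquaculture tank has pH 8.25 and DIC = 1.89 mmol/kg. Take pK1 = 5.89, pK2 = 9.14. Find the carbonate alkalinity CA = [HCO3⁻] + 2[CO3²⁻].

CA = 2.10 mmol/kg

CA = [HCO3⁻] + 2[CO3²⁻] = (α₁ + 2α₂)·DIC
At pH 8.25: [H⁺]/K1 = 10^-2.36 = 0.0043652, K2/[H⁺] = 10^-0.89 = 0.12882
α₁ = 1/(1 + 0.0043652 + 0.12882) = 1/1.1332 = 0.8825; α₂ = α₁·K2/[H⁺] = 0.1137
α₁ + 2α₂ = 1.1098
CA = 1.1098 × 1.89 = 2.10 mmol/kg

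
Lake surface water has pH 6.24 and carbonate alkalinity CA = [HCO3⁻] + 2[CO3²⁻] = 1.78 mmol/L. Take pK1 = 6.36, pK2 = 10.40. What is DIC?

CA = [HCO3⁻] + 2[CO3²⁻] = (α₁ + 2α₂)·DIC
At pH 6.24: [H⁺]/K1 = 10^0.12 = 1.3183, K2/[H⁺] = 10^-4.16 = 6.9183×10^-5
α₁ = 1/(1 + 1.3183 + 6.9183×10^-5) = 1/2.3183 = 0.4313; α₂ = α₁·K2/[H⁺] = 2.984×10^-5
α₁ + 2α₂ = 0.4314
DIC = CA / (α₁ + 2α₂) = 1.78 / 0.4314 = 4.13 mmol/L

DIC = 4.13 mmol/L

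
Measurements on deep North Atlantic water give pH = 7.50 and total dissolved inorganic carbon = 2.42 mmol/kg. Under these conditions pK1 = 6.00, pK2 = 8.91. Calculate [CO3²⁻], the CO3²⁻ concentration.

[CO3²⁻] = 0.0879 mmol/kg

α₂ = 1 / (1 + [H⁺]/K2 + [H⁺]²/(K1K2)) = 1 / (1 + 10^+1.41 + 10^-0.09)
   = 1 / (1 + 25.704 + 0.81283) = 1/27.517 = 0.03634
[CO3²⁻] = α₂ × DIC = 0.03634 × 2.42 = 0.0879 mmol/kg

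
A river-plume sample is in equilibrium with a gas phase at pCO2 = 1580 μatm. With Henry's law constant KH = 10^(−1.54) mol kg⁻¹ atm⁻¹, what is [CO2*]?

[CO2*] = 45.6 μmol/kg

KH = 10^(−1.54) = 2.884×10^-2 mol kg⁻¹ atm⁻¹
[CO2*] = KH · pCO2 = 2.884×10^-2 × 1580×10^-6 atm = 4.56×10^-5 mol/kg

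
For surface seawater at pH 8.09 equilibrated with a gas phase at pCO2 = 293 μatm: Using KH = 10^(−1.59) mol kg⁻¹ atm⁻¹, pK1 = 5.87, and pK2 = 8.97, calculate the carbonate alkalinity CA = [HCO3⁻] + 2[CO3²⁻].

CA = 1.58 mmol/kg

[CO2*] = KH · pCO2 = 10^(−1.59) × 293×10^-6 = 7.531×10^-6 mol/kg
α₀ = 1/(1 + K1/[H⁺] + K1K2/[H⁺]²) = 1/(1 + 10^+2.22 + 10^+1.34) = 0.005296
DIC = [CO2*]/α₀ = 7.531×10^-6 / 0.005296 = 1.422 mmol/kg
CA = (α₁ + 2α₂)·DIC = (0.8788 + 2×0.1159) × 1.422 = 1.58 mmol/kg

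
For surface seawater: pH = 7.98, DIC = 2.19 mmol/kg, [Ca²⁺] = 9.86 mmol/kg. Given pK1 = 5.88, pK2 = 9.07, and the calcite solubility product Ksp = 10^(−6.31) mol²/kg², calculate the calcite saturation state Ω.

α₂ = 1 / (1 + [H⁺]/K2 + [H⁺]²/(K1K2)) = 1 / (1 + 10^+1.09 + 10^-1.01)
   = 1 / (1 + 12.303 + 0.097724) = 1/13.400 = 0.07462
[CO3²⁻] = α₂ × DIC = 0.07462 × 2.19 = 0.1634 mmol/kg
Ksp = 10^(−6.31) = 4.898×10^-7
Ω = [Ca²⁺][CO3²⁻]/Ksp = (9.86×10^-3)(1.634×10^-4) / 4.898×10^-7 = 3.29

Ω = 3.29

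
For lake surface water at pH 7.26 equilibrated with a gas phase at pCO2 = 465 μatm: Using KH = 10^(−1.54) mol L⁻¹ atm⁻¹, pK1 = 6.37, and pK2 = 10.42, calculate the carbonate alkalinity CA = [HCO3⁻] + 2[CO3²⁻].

CA = 0.104 mmol/L

[CO2*] = KH · pCO2 = 10^(−1.54) × 465×10^-6 = 1.341×10^-5 mol/L
α₀ = 1/(1 + K1/[H⁺] + K1K2/[H⁺]²) = 1/(1 + 10^+0.89 + 10^-2.27) = 0.1141
DIC = [CO2*]/α₀ = 1.341×10^-5 / 0.1141 = 0.1176 mmol/L
CA = (α₁ + 2α₂)·DIC = (0.8853 + 2×0.0006125) × 0.1176 = 0.104 mmol/L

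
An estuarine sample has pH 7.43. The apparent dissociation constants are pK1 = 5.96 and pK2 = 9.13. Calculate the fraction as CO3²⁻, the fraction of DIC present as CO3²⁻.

α₂ = 1 / (1 + [H⁺]/K2 + [H⁺]²/(K1K2)) = 1 / (1 + 10^+1.70 + 10^+0.23)
   = 1 / (1 + 50.119 + 1.6982) = 1/52.817 = 0.01893

α₂ = 0.0189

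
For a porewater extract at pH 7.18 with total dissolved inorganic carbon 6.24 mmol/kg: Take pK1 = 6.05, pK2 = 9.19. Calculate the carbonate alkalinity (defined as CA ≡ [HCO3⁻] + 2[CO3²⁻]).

CA = 5.87 mmol/kg

CA = [HCO3⁻] + 2[CO3²⁻] = (α₁ + 2α₂)·DIC
At pH 7.18: [H⁺]/K1 = 10^-1.13 = 0.074131, K2/[H⁺] = 10^-2.01 = 0.0097724
α₁ = 1/(1 + 0.074131 + 0.0097724) = 1/1.0839 = 0.9226; α₂ = α₁·K2/[H⁺] = 0.009016
α₁ + 2α₂ = 0.9406
CA = 0.9406 × 6.24 = 5.87 mmol/kg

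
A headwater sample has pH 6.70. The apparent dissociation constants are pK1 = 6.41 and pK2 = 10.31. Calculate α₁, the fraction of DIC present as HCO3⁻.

α₁ = 0.661

α₁ = 1 / (1 + [H⁺]/K1 + K2/[H⁺]) = 1 / (1 + 10^-0.29 + 10^-3.61)
   = 1 / (1 + 0.51286 + 0.00024547) = 1/1.5131 = 0.6609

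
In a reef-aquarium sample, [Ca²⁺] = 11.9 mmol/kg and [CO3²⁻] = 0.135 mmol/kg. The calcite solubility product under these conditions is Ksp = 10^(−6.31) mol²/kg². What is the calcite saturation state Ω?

Ω = 3.28

Ksp = 10^(−6.31) = 4.898×10^-7
Ω = [Ca²⁺][CO3²⁻]/Ksp = (11.9×10^-3)(0.135×10^-3) / 4.898×10^-7 = 3.28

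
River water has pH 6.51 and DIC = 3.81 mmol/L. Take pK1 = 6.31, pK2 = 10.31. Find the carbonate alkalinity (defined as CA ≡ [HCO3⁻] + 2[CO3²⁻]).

CA = 2.34 mmol/L

CA = [HCO3⁻] + 2[CO3²⁻] = (α₁ + 2α₂)·DIC
At pH 6.51: [H⁺]/K1 = 10^-0.20 = 0.63096, K2/[H⁺] = 10^-3.80 = 0.00015849
α₁ = 1/(1 + 0.63096 + 0.00015849) = 1/1.6311 = 0.6131; α₂ = α₁·K2/[H⁺] = 9.717×10^-5
α₁ + 2α₂ = 0.6133
CA = 0.6133 × 3.81 = 2.34 mmol/L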